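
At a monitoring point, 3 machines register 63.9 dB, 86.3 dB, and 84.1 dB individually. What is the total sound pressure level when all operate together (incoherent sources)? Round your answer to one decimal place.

Incoherent sources combine by intensity addition: L_total = 10·log₁₀(Σ 10^(L_i/10)).
Σ 10^(L/10) = 10^(63.9/10) + 10^(86.3/10) + 10^(84.1/10) = 6.861e+08.
L_total = 10·log₁₀(6.861e+08) = 88.36 dB.

88.4 dB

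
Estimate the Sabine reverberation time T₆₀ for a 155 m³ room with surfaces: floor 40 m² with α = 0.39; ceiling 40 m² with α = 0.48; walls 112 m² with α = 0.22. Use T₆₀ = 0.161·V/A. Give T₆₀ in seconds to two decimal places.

A = Σ Sᵢαᵢ = 40·0.39 + 40·0.48 + 112·0.22 = 59.44 m².
T₆₀ = 0.161·V/A = 0.161·155/59.44 = 0.420 s.

0.42 s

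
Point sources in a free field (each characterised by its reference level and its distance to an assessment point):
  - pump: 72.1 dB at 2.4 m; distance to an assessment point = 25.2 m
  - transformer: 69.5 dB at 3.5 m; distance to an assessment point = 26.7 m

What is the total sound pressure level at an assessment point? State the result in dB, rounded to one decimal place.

First find each source's level at the receiver (point-source: −20·log₁₀(r/r_ref)), then combine on an intensity basis.
pump: 72.1 − 20·log₁₀(25.2/2.4) = 72.1 − 20.42 = 51.68 dB.
transformer: 69.5 − 20·log₁₀(26.7/3.5) = 69.5 − 17.65 = 51.85 dB.
Σ 10^(L/10) = 3.003e+05 → L_total = 10·log₁₀(3.003e+05) = 54.77 dB.

54.8 dB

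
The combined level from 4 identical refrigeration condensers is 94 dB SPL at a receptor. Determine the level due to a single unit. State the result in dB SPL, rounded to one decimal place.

Dividing the total intensity by 4 lowers the level by 10·log₁₀ 4 = 6.021 dB: L₁ = 94 − 6.021.

88.0 dB SPL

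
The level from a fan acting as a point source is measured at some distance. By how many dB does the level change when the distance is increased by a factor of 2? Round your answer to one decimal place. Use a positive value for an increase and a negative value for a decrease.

-6.0 dB

With spherical spreading the level changes by −20·log₁₀(r₂/r₁).
ΔL = −20·log₁₀(2) = -6.02 dB.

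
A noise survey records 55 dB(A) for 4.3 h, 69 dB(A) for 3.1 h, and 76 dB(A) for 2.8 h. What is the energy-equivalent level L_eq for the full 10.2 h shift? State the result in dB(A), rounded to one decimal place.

71.3 dB(A)

L_eq = 10·log₁₀[(1/T)·Σ tᵢ·10^(Lᵢ/10)] with T = 10.2 h.
Σ tᵢ·10^(Lᵢ/10) = 4.3·10^(55/10) + 3.1·10^(69/10) + 2.8·10^(76/10) = 1.375e+08.
L_eq = 10·log₁₀(1.375e+08/10.2) = 71.30 dB(A).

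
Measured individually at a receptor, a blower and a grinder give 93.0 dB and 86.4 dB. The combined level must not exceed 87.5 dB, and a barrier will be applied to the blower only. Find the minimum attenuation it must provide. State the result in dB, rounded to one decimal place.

12.0 dB

Everything except the blower sums to 10^(86.4/10) = 4.365e+08 in linear terms, 86.40 dB.
To meet 87.5 dB overall, the treated blower may contribute at most 10^(87.5/10) − 4.365e+08 = 1.258e+08, i.e. 81.00 dB.
Required insertion loss = 93.0 − 81.00 = 12.00 dB.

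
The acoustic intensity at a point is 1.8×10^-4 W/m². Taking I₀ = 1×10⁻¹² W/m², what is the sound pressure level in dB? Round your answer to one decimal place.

Dividing by I₀ shifts the exponent by 12: I/I₀ = 1.8×10^8.
L = 10·(0.2553 + 8) = 82.55 dB.

82.6 dB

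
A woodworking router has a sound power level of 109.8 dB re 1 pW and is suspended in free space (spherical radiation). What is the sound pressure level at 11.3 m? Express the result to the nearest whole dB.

The power spreads over a sphere of area 4π·r², so L_p = L_w − 10·log₁₀(4π·r²).
4π·r² = 1605 m², 10·log₁₀ of that is 32.054 dB.
L_p = 109.8 − 32.054 = 77.75 dB.

78 dB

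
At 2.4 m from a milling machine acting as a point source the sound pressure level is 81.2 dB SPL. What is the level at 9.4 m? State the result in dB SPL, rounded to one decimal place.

69.3 dB SPL

For a point source, L₂ = L₁ − 20·log₁₀(r₂/r₁).
L₂ = 81.2 − 20·log₁₀(9.4/2.4) = 81.2 − 11.858 = 69.34 dB SPL.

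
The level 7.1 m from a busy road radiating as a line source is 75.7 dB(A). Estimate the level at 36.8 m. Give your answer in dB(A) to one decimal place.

68.6 dB(A)

For a line source, L₂ = L₁ − 10·log₁₀(r₂/r₁).
L₂ = 75.7 − 10·log₁₀(36.8/7.1) = 75.7 − 7.146 = 68.55 dB(A).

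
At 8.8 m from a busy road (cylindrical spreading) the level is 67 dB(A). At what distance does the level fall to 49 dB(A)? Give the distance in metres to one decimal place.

555.2 m

The 18.0 dB drop corresponds to a distance ratio of 10^(18.0/10) for a line source.
r₂ = 8.8·10^((67−49)/10) = 8.8·10^(18.0/10) = 555.24 m.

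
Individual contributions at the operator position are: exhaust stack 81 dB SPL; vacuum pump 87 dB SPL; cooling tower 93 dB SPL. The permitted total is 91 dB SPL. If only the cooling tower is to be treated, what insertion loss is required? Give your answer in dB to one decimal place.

Everything except the cooling tower sums to 10^(81/10) + 10^(87/10) = 6.271e+08 in linear terms, 87.97 dB SPL.
The limit corresponds to 10^(91/10) = 1.259e+09; subtracting the fixed part leaves 6.318e+08 for the cooling tower, i.e. 88.01 dB SPL.
Required insertion loss = 93 − 88.01 = 4.99 dB.

5.0 dB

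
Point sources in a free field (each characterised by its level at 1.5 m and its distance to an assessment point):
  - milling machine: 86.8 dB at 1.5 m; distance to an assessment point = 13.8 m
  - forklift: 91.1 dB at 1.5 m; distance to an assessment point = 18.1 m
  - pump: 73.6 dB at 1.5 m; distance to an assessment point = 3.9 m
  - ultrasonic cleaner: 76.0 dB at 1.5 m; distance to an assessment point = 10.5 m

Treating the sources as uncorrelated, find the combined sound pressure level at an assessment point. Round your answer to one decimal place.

72.7 dB

First find each source's level at the receiver (point-source: −20·log₁₀(r/r_ref)), then combine on an intensity basis.
milling machine: 86.8 − 20·log₁₀(13.8/1.5) = 86.8 − 19.28 = 67.52 dB.
forklift: 91.1 − 20·log₁₀(18.1/1.5) = 91.1 − 21.63 = 69.47 dB.
pump: 73.6 − 20·log₁₀(3.9/1.5) = 73.6 − 8.30 = 65.30 dB.
ultrasonic cleaner: 76.0 − 20·log₁₀(10.5/1.5) = 76.0 − 16.90 = 59.10 dB.
Σ 10^(L/10) = 1.870e+07 → L_total = 10·log₁₀(1.870e+07) = 72.72 dB.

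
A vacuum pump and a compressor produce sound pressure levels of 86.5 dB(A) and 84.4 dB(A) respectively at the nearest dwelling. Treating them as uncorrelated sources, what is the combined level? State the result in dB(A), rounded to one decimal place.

88.6 dB(A)

For uncorrelated sources the intensities add, so convert each level to linear form, sum, and take 10·log₁₀ of the total.
Σ 10^(L/10) = 10^(86.5/10) + 10^(84.4/10) = 7.221e+08.
L_total = 10·log₁₀(7.221e+08) = 88.59 dB(A).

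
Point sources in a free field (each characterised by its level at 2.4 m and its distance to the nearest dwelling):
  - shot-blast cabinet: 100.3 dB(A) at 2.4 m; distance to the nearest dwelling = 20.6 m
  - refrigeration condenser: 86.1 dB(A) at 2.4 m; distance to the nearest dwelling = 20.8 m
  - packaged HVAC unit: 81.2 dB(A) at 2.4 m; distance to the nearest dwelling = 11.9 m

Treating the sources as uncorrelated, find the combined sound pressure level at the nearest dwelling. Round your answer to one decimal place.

Propagate each source to the receiver with L = L_ref − 20·log₁₀(r/r_ref), then add intensities.
shot-blast cabinet: 100.3 − 20·log₁₀(20.6/2.4) = 100.3 − 18.67 = 81.63 dB(A).
refrigeration condenser: 86.1 − 20·log₁₀(20.8/2.4) = 86.1 − 18.76 = 67.34 dB(A).
packaged HVAC unit: 81.2 − 20·log₁₀(11.9/2.4) = 81.2 − 13.91 = 67.29 dB(A).
Σ 10^(L/10) = 1.562e+08 → L_total = 10·log₁₀(1.562e+08) = 81.94 dB(A).

81.9 dB(A)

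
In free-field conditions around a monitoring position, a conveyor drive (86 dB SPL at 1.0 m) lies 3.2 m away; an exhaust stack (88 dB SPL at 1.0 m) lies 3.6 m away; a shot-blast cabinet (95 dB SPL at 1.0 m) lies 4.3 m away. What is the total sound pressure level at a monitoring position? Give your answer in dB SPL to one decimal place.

Apply inverse-square spreading to bring every level to the receiver, then sum 10^(L/10).
conveyor drive: 86 − 20·log₁₀(3.2/1.0) = 86 − 10.10 = 75.90 dB SPL.
exhaust stack: 88 − 20·log₁₀(3.6/1.0) = 88 − 11.13 = 76.87 dB SPL.
shot-blast cabinet: 95 − 20·log₁₀(4.3/1.0) = 95 − 12.67 = 82.33 dB SPL.
Σ 10^(L/10) = 2.586e+08 → L_total = 10·log₁₀(2.586e+08) = 84.13 dB SPL.

84.1 dB SPL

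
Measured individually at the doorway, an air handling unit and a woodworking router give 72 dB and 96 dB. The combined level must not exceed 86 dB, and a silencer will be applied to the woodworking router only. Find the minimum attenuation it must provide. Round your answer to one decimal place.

Everything except the woodworking router sums to 10^(72/10) = 1.585e+07 in linear terms, 72.00 dB.
The limit corresponds to 10^(86/10) = 3.981e+08; subtracting the fixed part leaves 3.823e+08 for the woodworking router, i.e. 85.82 dB.
Required insertion loss = 96 − 85.82 = 10.18 dB.

10.2 dB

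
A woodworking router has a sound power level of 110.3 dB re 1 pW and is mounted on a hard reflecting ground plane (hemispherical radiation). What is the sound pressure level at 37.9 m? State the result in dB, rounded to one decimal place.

70.7 dB

Free-field hemispherical radiation: L_p = L_w − 10·log₁₀(2π·r²), r = 37.9 m.
2π·r² = 9025 m², 10·log₁₀ of that is 39.555 dB.
L_p = 110.3 − 39.555 = 70.75 dB.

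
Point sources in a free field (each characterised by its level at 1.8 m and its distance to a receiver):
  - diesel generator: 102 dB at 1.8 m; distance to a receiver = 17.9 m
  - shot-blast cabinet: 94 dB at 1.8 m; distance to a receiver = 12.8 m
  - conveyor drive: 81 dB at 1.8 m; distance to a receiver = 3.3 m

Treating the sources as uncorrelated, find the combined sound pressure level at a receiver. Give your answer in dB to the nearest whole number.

Apply inverse-square spreading to bring every level to the receiver, then sum 10^(L/10).
diesel generator: 102 − 20·log₁₀(17.9/1.8) = 102 − 19.95 = 82.05 dB.
shot-blast cabinet: 94 − 20·log₁₀(12.8/1.8) = 94 − 17.04 = 76.96 dB.
conveyor drive: 81 − 20·log₁₀(3.3/1.8) = 81 − 5.26 = 75.74 dB.
Σ 10^(L/10) = 2.474e+08 → L_total = 10·log₁₀(2.474e+08) = 83.93 dB.

84 dB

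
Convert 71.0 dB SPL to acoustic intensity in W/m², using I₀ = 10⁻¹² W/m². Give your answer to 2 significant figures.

I = I₀·10^(L/10) = 10⁻¹² × 10^(71.0/10) = 10^(-4.900).

1.3e-05 W/m²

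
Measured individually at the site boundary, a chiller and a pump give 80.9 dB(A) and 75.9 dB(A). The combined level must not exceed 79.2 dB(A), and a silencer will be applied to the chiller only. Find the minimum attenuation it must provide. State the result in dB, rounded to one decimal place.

Fixed contribution from the other source: Σ 10^(L/10) = 10^(75.9/10) = 3.890e+07 (75.90 dB(A)).
The limit corresponds to 10^(79.2/10) = 8.318e+07; subtracting the fixed part leaves 4.427e+07 for the chiller, i.e. 76.46 dB(A).
Required insertion loss = 80.9 − 76.46 = 4.44 dB.

4.4 dB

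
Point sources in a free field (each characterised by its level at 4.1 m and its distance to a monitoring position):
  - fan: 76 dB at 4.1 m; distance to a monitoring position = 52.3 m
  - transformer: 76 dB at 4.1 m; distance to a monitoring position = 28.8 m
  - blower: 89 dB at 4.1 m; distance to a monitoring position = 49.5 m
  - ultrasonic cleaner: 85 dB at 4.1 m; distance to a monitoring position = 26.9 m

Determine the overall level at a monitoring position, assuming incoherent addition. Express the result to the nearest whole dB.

Propagate each source to the receiver with L = L_ref − 20·log₁₀(r/r_ref), then add intensities.
fan: 76 − 20·log₁₀(52.3/4.1) = 76 − 22.11 = 53.89 dB.
transformer: 76 − 20·log₁₀(28.8/4.1) = 76 − 16.93 = 59.07 dB.
blower: 89 − 20·log₁₀(49.5/4.1) = 89 − 21.64 = 67.36 dB.
ultrasonic cleaner: 85 − 20·log₁₀(26.9/4.1) = 85 − 16.34 = 68.66 dB.
Σ 10^(L/10) = 1.385e+07 → L_total = 10·log₁₀(1.385e+07) = 71.41 dB.

71 dB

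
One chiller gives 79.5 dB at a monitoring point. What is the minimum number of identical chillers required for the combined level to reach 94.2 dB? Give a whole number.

Need L₁ + 10·log₁₀ N ≥ 94.2, i.e. log₁₀ N ≥ 1.47.
N ≥ 10^(14.7/10) = 29.512, so N = 30.

30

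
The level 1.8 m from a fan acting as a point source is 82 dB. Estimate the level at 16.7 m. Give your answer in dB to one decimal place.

For a point source, L₂ = L₁ − 20·log₁₀(r₂/r₁).
L₂ = 82 − 20·log₁₀(16.7/1.8) = 82 − 19.349 = 62.65 dB.

62.7 dB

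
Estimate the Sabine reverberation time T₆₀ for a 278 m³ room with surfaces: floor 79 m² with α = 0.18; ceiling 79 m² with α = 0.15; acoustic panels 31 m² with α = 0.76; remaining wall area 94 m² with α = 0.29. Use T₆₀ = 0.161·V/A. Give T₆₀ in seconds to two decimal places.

Total absorption A = 79·0.18 + 79·0.15 + 31·0.76 + 94·0.29 = 76.89 m² sabins.
T₆₀ = 0.161 × 278 / 76.89 = 0.582 s.

0.58 s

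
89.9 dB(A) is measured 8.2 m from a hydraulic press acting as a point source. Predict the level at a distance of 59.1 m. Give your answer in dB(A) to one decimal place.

For a point source, L₂ = L₁ − 20·log₁₀(r₂/r₁).
L₂ = 89.9 − 20·log₁₀(59.1/8.2) = 89.9 − 17.155 = 72.74 dB(A).

72.7 dB(A)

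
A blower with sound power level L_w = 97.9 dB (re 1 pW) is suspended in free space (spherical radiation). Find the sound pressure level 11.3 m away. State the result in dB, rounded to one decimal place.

65.8 dB

Free-field spherical radiation: L_p = L_w − 10·log₁₀(4π·r²), r = 11.3 m.
4π·r² = 1605 m², 10·log₁₀ of that is 32.054 dB.
L_p = 97.9 − 32.054 = 65.85 dB.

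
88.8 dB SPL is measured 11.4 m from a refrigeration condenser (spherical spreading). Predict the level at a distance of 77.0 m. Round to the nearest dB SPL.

Point-source attenuation: ΔL = 20·log₁₀(r₂/r₁) = 20·log₁₀(77.0/11.4) = 16.592 dB.
L₂ = 88.8 − 20·log₁₀(77.0/11.4) = 88.8 − 16.592 = 72.21 dB SPL.

72 dB SPL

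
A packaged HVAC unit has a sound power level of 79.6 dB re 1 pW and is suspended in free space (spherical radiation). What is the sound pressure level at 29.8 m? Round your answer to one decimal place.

39.1 dB

L_p = L_w − 10·log₁₀(4π·r²) with r = 29.8 m.
4π·r² = 1.116e+04 m², 10·log₁₀ of that is 40.476 dB.
L_p = 79.6 − 40.476 = 39.12 dB.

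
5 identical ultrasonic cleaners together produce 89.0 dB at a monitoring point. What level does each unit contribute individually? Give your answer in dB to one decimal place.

82.0 dB

For N identical incoherent sources L_total = L₁ + 10·log₁₀ N, so L₁ = 89.0 − 10·log₁₀(5) = 89.0 − 6.990.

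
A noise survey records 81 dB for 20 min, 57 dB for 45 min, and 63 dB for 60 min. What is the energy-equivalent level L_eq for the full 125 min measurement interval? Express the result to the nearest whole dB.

L_eq = 10·log₁₀[(1/T)·Σ tᵢ·10^(Lᵢ/10)] with T = 125 min.
Σ tᵢ·10^(Lᵢ/10) = 20·10^(81/10) + 45·10^(57/10) + 60·10^(63/10) = 2.660e+09.
L_eq = 10·log₁₀(2.660e+09/125) = 73.28 dB.

73 dB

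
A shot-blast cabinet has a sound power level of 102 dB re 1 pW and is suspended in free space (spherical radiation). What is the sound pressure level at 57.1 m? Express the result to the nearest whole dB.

The power spreads over a sphere of area 4π·r², so L_p = L_w − 10·log₁₀(4π·r²).
4π·r² = 4.097e+04 m², 10·log₁₀ of that is 46.125 dB.
L_p = 102 − 46.125 = 55.88 dB.

56 dB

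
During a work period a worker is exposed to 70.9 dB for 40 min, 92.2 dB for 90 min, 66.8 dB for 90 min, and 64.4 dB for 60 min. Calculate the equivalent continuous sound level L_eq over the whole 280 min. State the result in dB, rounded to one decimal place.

Weight each interval's intensity by its duration and average over T = 280 min:
Σ tᵢ·10^(Lᵢ/10) = 40·10^(70.9/10) + 90·10^(92.2/10) + 90·10^(66.8/10) + 60·10^(64.4/10) = 1.505e+11.
L_eq = 10·log₁₀(1.505e+11/280) = 87.30 dB.

87.3 dB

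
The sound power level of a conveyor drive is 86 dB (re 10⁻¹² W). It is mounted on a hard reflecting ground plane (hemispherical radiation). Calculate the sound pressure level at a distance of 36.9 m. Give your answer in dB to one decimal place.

The power spreads over a hemisphere of area 2π·r², so L_p = L_w − 10·log₁₀(2π·r²).
2π·r² = 8555 m², 10·log₁₀ of that is 39.322 dB.
L_p = 86 − 39.322 = 46.68 dB.

46.7 dB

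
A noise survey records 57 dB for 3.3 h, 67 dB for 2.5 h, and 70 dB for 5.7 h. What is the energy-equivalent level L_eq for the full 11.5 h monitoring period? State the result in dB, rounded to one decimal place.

67.9 dB

Weight each interval's intensity by its duration and average over T = 11.5 h:
Σ tᵢ·10^(Lᵢ/10) = 3.3·10^(57/10) + 2.5·10^(67/10) + 5.7·10^(70/10) = 7.118e+07.
L_eq = 10·log₁₀(7.118e+07/11.5) = 67.92 dB.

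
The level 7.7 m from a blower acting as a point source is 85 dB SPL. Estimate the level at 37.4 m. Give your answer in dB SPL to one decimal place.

71.3 dB SPL

Point-source attenuation: ΔL = 20·log₁₀(r₂/r₁) = 20·log₁₀(37.4/7.7) = 13.728 dB.
L₂ = 85 − 20·log₁₀(37.4/7.7) = 85 − 13.728 = 71.27 dB SPL.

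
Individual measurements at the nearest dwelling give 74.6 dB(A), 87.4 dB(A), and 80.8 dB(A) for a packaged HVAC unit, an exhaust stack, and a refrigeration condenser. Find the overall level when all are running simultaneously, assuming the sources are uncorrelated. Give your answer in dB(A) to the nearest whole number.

88 dB(A)

Incoherent sources combine by intensity addition: L_total = 10·log₁₀(Σ 10^(L_i/10)).
Σ 10^(L/10) = 10^(74.6/10) + 10^(87.4/10) + 10^(80.8/10) = 6.986e+08.
L_total = 10·log₁₀(6.986e+08) = 88.44 dB(A).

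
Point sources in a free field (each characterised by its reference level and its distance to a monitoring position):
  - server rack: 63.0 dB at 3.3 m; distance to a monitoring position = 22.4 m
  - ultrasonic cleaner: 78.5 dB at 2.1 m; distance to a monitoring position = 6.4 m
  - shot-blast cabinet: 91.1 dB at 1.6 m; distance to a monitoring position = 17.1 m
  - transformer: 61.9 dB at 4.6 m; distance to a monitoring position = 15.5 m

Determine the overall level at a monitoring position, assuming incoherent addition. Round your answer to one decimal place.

72.8 dB

Propagate each source to the receiver with L = L_ref − 20·log₁₀(r/r_ref), then add intensities.
server rack: 63.0 − 20·log₁₀(22.4/3.3) = 63.0 − 16.63 = 46.37 dB.
ultrasonic cleaner: 78.5 − 20·log₁₀(6.4/2.1) = 78.5 − 9.68 = 68.82 dB.
shot-blast cabinet: 91.1 − 20·log₁₀(17.1/1.6) = 91.1 − 20.58 = 70.52 dB.
transformer: 61.9 − 20·log₁₀(15.5/4.6) = 61.9 − 10.55 = 51.35 dB.
Σ 10^(L/10) = 1.908e+07 → L_total = 10·log₁₀(1.908e+07) = 72.81 dB.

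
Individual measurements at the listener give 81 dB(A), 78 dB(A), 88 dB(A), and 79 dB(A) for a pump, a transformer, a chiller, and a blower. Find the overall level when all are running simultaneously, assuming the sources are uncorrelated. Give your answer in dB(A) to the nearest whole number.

90 dB(A)

Incoherent sources combine by intensity addition: L_total = 10·log₁₀(Σ 10^(L_i/10)).
Σ 10^(L/10) = 10^(81/10) + 10^(78/10) + 10^(88/10) + 10^(79/10) = 8.994e+08.
L_total = 10·log₁₀(8.994e+08) = 89.54 dB(A).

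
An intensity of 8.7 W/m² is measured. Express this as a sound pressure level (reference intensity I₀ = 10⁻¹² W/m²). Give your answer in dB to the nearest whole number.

129 dB

I/I₀ = 8.7/10⁻¹² = 8.7×10^12, and L = 10·log₁₀(I/I₀).
L = 10·(0.9395 + 12) = 129.40 dB.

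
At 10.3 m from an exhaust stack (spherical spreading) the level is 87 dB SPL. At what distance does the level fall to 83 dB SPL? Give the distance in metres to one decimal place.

The 4.0 dB drop corresponds to a distance ratio of 10^(4.0/20) for a point source.
r₂ = 10.3·10^((87−83)/20) = 10.3·10^(4.0/20) = 16.32 m.

16.3 m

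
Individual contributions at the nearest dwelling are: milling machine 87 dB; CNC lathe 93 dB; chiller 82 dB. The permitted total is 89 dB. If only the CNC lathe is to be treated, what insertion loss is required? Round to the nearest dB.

The untreated sources together contribute 10^(87/10) + 10^(82/10) = 6.597e+08, i.e. 88.19 dB.
The limit corresponds to 10^(89/10) = 7.943e+08; subtracting the fixed part leaves 1.347e+08 for the CNC lathe, i.e. 81.29 dB.
Required insertion loss = 93 − 81.29 = 11.71 dB.

12 dB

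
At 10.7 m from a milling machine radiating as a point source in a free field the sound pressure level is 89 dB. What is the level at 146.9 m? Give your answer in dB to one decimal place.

Point-source attenuation: ΔL = 20·log₁₀(r₂/r₁) = 20·log₁₀(146.9/10.7) = 22.753 dB.
L₂ = 89 − 20·log₁₀(146.9/10.7) = 89 − 22.753 = 66.25 dB.

66.2 dB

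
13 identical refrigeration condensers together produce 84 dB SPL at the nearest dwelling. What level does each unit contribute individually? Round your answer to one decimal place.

72.9 dB SPL

13 equal contributions raise the level by 10·log₁₀ 13 = 11.139 dB, so each unit alone gives 84 − 11.139.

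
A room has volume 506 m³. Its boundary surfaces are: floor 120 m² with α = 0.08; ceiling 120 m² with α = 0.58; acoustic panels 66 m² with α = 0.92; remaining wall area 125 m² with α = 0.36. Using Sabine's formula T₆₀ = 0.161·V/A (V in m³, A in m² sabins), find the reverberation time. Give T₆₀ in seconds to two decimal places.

0.44 s

A = Σ Sᵢαᵢ = 120·0.08 + 120·0.58 + 66·0.92 + 125·0.36 = 184.92 m².
T₆₀ = 0.161·V/A = 0.161·506/184.92 = 0.441 s.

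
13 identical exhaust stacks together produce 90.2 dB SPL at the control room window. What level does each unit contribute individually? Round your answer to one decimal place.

79.1 dB SPL

13 equal contributions raise the level by 10·log₁₀ 13 = 11.139 dB, so each unit alone gives 90.2 − 11.139.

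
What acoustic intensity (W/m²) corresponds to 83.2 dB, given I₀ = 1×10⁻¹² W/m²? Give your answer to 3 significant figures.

0.000209 W/m²

I/I₀ = 10^(83.2/10) = 2.089e+08, so I = 2.089e+08 × 10⁻¹² W/m².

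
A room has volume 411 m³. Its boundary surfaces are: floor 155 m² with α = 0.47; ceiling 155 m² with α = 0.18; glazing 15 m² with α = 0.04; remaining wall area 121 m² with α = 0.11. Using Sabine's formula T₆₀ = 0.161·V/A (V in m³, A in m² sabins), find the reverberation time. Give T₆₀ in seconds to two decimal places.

0.58 s

Summing Sᵢαᵢ: 155·0.47 + 155·0.18 + 15·0.04 + 121·0.11 = 114.66 m².
T₆₀ = 0.161 × 411 / 114.66 = 0.577 s.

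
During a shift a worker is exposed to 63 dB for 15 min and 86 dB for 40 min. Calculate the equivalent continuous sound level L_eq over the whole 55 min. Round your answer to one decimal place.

84.6 dB

Weight each interval's intensity by its duration and average over T = 55 min:
Σ tᵢ·10^(Lᵢ/10) = 15·10^(63/10) + 40·10^(86/10) = 1.595e+10.
L_eq = 10·log₁₀(1.595e+10/55) = 84.63 dB.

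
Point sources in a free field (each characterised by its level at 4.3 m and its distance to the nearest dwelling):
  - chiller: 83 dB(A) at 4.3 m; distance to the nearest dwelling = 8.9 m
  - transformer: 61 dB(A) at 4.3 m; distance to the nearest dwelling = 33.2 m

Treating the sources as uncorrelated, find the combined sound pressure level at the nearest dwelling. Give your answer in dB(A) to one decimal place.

76.7 dB(A)

Apply inverse-square spreading to bring every level to the receiver, then sum 10^(L/10).
chiller: 83 − 20·log₁₀(8.9/4.3) = 83 − 6.32 = 76.68 dB(A).
transformer: 61 − 20·log₁₀(33.2/4.3) = 61 − 17.75 = 43.25 dB(A).
Σ 10^(L/10) = 4.660e+07 → L_total = 10·log₁₀(4.660e+07) = 76.68 dB(A).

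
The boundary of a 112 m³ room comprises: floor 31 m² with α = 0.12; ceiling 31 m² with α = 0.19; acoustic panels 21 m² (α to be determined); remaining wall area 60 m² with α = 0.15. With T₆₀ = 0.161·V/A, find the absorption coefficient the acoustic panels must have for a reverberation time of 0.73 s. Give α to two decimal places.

From T₆₀ = 0.161·V/A, the target T₆₀ = 0.73 s needs A = 0.161·112/0.73 = 24.70 m².
Absorption from the other surfaces = 31·0.12 + 31·0.19 + 60·0.15 = 18.61 m², so the acoustic panels must supply 6.09 m² over 21 m².
α = 6.09/21 = 0.290.

0.29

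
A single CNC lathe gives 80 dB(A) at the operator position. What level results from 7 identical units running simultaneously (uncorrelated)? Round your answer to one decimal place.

88.5 dB(A)

L_total = L₁ + 10·log₁₀ N for N identical incoherent sources.
L_total = 80 + 10·log₁₀(7) = 80 + 8.451 = 88.45 dB(A).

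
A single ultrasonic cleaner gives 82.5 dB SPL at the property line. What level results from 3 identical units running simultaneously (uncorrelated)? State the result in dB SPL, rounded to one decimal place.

With 3 equal, uncorrelated contributions the intensity is 3× that of one unit, giving a rise of 10·log₁₀ 3.
L_total = 82.5 + 10·log₁₀(3) = 82.5 + 4.771 = 87.27 dB SPL.

87.3 dB SPL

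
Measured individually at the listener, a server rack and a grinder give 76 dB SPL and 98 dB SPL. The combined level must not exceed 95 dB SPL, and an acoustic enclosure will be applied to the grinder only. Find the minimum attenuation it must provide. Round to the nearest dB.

Fixed contribution from the other source: Σ 10^(L/10) = 10^(76/10) = 3.981e+07 (76.00 dB SPL).
The limit corresponds to 10^(95/10) = 3.162e+09; subtracting the fixed part leaves 3.122e+09 for the grinder, i.e. 94.94 dB SPL.
Required insertion loss = 98 − 94.94 = 3.06 dB.

3 dB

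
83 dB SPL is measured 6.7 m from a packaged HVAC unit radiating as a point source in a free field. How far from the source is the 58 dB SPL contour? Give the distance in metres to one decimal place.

For a point source L₁ − L₂ = 20·log₁₀(r₂/r₁), so r₂ = r₁·10^((L₁−L₂)/20).
r₂ = 6.7·10^((83−58)/20) = 6.7·10^(25.0/20) = 119.14 m.

119.1 m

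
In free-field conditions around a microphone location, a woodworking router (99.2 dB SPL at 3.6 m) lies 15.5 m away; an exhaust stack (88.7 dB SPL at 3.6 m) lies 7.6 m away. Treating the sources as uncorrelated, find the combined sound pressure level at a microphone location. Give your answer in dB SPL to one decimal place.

87.9 dB SPL

Apply inverse-square spreading to bring every level to the receiver, then sum 10^(L/10).
woodworking router: 99.2 − 20·log₁₀(15.5/3.6) = 99.2 − 12.68 = 86.52 dB SPL.
exhaust stack: 88.7 − 20·log₁₀(7.6/3.6) = 88.7 − 6.49 = 82.21 dB SPL.
Σ 10^(L/10) = 6.150e+08 → L_total = 10·log₁₀(6.150e+08) = 87.89 dB SPL.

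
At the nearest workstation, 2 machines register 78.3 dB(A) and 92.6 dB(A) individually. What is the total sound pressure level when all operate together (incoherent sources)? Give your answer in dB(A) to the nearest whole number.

Incoherent sources combine by intensity addition: L_total = 10·log₁₀(Σ 10^(L_i/10)).
Σ 10^(L/10) = 10^(78.3/10) + 10^(92.6/10) = 1.887e+09.
L_total = 10·log₁₀(1.887e+09) = 92.76 dB(A).

93 dB(A)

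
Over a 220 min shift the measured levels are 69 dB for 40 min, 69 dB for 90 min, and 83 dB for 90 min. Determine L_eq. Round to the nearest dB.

79 dB

Weight each interval's intensity by its duration and average over T = 220 min:
Σ tᵢ·10^(Lᵢ/10) = 40·10^(69/10) + 90·10^(69/10) + 90·10^(83/10) = 1.899e+10.
L_eq = 10·log₁₀(1.899e+10/220) = 79.36 dB.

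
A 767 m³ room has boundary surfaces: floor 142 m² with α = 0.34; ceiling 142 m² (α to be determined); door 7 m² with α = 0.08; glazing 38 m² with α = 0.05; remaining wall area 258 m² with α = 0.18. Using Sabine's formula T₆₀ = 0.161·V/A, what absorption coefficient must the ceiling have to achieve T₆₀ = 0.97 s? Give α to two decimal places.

0.21

From T₆₀ = 0.161·V/A, the target T₆₀ = 0.97 s needs A = 0.161·767/0.97 = 127.31 m².
Absorption from the other surfaces = 142·0.34 + 7·0.08 + 38·0.05 + 258·0.18 = 97.18 m², so the ceiling must supply 30.13 m² over 142 m².
α = 30.13/142 = 0.212.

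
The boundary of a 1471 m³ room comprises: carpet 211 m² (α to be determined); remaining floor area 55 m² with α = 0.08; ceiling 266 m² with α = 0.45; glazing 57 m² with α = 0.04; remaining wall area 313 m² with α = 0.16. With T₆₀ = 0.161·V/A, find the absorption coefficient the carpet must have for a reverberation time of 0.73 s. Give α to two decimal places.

From T₆₀ = 0.161·V/A, the target T₆₀ = 0.73 s needs A = 0.161·1471/0.73 = 324.43 m².
Absorption from the other surfaces = 55·0.08 + 266·0.45 + 57·0.04 + 313·0.16 = 176.46 m², so the carpet must supply 147.97 m² over 211 m².
α = 147.97/211 = 0.701.

0.70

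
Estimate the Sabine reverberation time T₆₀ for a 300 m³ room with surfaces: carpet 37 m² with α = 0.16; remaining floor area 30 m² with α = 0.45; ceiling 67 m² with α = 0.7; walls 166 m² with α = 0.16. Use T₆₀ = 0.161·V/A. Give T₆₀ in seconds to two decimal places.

0.52 s

Summing Sᵢαᵢ: 37·0.16 + 30·0.45 + 67·0.7 + 166·0.16 = 92.88 m².
T₆₀ = 0.161 × 300 / 92.88 = 0.520 s.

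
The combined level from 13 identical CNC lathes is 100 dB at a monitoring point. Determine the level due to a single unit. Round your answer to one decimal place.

88.9 dB

Dividing the total intensity by 13 lowers the level by 10·log₁₀ 13 = 11.139 dB: L₁ = 100 − 11.139.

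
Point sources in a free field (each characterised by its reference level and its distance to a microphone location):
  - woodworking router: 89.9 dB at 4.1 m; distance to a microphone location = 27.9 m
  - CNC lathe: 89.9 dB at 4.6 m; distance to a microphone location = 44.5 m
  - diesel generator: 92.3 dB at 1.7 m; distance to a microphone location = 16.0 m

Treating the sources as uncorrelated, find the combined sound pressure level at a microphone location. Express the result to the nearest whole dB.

Propagate each source to the receiver with L = L_ref − 20·log₁₀(r/r_ref), then add intensities.
woodworking router: 89.9 − 20·log₁₀(27.9/4.1) = 89.9 − 16.66 = 73.24 dB.
CNC lathe: 89.9 − 20·log₁₀(44.5/4.6) = 89.9 − 19.71 = 70.19 dB.
diesel generator: 92.3 − 20·log₁₀(16.0/1.7) = 92.3 − 19.47 = 72.83 dB.
Σ 10^(L/10) = 5.072e+07 → L_total = 10·log₁₀(5.072e+07) = 77.05 dB.

77 dB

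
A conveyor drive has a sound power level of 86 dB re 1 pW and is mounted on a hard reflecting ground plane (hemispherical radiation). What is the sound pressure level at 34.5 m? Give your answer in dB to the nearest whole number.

47 dB

The power spreads over a hemisphere of area 2π·r², so L_p = L_w − 10·log₁₀(2π·r²).
2π·r² = 7479 m², 10·log₁₀ of that is 38.738 dB.
L_p = 86 − 38.738 = 47.26 dB.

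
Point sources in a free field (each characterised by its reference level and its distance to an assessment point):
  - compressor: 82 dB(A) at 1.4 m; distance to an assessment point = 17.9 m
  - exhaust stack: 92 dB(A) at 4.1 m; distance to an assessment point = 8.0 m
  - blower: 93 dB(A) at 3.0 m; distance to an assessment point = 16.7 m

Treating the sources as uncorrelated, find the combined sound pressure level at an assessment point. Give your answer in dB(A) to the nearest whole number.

First find each source's level at the receiver (point-source: −20·log₁₀(r/r_ref)), then combine on an intensity basis.
compressor: 82 − 20·log₁₀(17.9/1.4) = 82 − 22.13 = 59.87 dB(A).
exhaust stack: 92 − 20·log₁₀(8.0/4.1) = 92 − 5.81 = 86.19 dB(A).
blower: 93 − 20·log₁₀(16.7/3.0) = 93 − 14.91 = 78.09 dB(A).
Σ 10^(L/10) = 4.816e+08 → L_total = 10·log₁₀(4.816e+08) = 86.83 dB(A).

87 dB(A)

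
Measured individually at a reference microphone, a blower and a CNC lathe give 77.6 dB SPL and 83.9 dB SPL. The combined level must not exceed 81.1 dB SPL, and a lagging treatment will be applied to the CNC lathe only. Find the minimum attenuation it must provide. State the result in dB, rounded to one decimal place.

5.4 dB

Fixed contribution from the other source: Σ 10^(L/10) = 10^(77.6/10) = 5.754e+07 (77.60 dB SPL).
To meet 81.1 dB SPL overall, the treated CNC lathe may contribute at most 10^(81.1/10) − 5.754e+07 = 7.128e+07, i.e. 78.53 dB SPL.
Required insertion loss = 83.9 − 78.53 = 5.37 dB.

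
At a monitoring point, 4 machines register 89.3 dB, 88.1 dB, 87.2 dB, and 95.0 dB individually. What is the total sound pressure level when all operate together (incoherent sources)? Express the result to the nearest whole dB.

97 dB

For uncorrelated sources the intensities add, so convert each level to linear form, sum, and take 10·log₁₀ of the total.
Σ 10^(L/10) = 10^(89.3/10) + 10^(88.1/10) + 10^(87.2/10) + 10^(95.0/10) = 5.184e+09.
L_total = 10·log₁₀(5.184e+09) = 97.15 dB.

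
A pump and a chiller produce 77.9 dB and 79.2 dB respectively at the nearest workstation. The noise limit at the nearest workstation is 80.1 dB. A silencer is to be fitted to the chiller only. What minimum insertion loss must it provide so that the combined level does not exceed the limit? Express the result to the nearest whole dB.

3 dB

The untreated sources together contribute 10^(77.9/10) = 6.166e+07, i.e. 77.90 dB.
The limit corresponds to 10^(80.1/10) = 1.023e+08; subtracting the fixed part leaves 4.067e+07 for the chiller, i.e. 76.09 dB.
Required insertion loss = 79.2 − 76.09 = 3.11 dB.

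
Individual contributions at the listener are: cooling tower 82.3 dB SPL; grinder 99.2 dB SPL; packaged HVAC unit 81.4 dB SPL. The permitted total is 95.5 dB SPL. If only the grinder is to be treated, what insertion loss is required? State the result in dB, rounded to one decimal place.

4.1 dB

Fixed contribution from the other sources: Σ 10^(L/10) = 10^(82.3/10) + 10^(81.4/10) = 3.079e+08 (84.88 dB SPL).
The limit corresponds to 10^(95.5/10) = 3.548e+09; subtracting the fixed part leaves 3.240e+09 for the grinder, i.e. 95.11 dB SPL.
Required insertion loss = 99.2 − 95.11 = 4.09 dB.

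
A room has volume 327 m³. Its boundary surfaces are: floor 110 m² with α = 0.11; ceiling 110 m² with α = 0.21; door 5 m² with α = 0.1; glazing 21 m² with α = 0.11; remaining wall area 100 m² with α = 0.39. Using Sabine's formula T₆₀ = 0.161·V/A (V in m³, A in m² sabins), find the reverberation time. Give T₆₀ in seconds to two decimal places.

Total absorption A = 110·0.11 + 110·0.21 + 5·0.1 + 21·0.11 + 100·0.39 = 77.01 m² sabins.
T₆₀ = 0.161·V/A = 0.161·327/77.01 = 0.684 s.

0.68 s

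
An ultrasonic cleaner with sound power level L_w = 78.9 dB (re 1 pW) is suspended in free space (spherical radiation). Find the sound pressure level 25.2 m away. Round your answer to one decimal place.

L_p = L_w − 10·log₁₀(4π·r²) with r = 25.2 m.
4π·r² = 7980 m², 10·log₁₀ of that is 39.020 dB.
L_p = 78.9 − 39.020 = 39.88 dB.

39.9 dB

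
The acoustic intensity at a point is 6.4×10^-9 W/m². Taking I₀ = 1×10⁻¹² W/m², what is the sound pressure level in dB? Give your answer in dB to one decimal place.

Dividing by I₀ shifts the exponent by 12: I/I₀ = 6.4×10^3.
L = 10·(0.8062 + 3) = 38.06 dB.

38.1 dB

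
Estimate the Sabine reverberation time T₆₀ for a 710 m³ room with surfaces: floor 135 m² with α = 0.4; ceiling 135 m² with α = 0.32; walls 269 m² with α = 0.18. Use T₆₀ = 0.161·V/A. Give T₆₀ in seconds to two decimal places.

0.78 s

A = Σ Sᵢαᵢ = 135·0.4 + 135·0.32 + 269·0.18 = 145.62 m².
T₆₀ = 0.161 × 710 / 145.62 = 0.785 s.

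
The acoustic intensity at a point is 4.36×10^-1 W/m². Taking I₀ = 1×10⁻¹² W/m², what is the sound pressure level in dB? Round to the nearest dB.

Dividing by I₀ shifts the exponent by 12: I/I₀ = 4.36×10^11.
L = 10·(0.6395 + 11) = 116.39 dB.

116 dB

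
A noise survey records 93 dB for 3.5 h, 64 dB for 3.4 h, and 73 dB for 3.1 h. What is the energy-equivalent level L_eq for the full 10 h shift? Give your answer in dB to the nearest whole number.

The energy average is taken in the linear domain: L_eq = 10·log₁₀[(Σ tᵢ·10^(Lᵢ/10))/T], T = 10 h.
Σ tᵢ·10^(Lᵢ/10) = 3.5·10^(93/10) + 3.4·10^(64/10) + 3.1·10^(73/10) = 7.054e+09.
L_eq = 10·log₁₀(7.054e+09/10) = 88.48 dB.

88 dB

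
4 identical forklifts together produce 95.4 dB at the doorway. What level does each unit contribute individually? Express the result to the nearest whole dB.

For N identical incoherent sources L_total = L₁ + 10·log₁₀ N, so L₁ = 95.4 − 10·log₁₀(4) = 95.4 − 6.021.

89 dB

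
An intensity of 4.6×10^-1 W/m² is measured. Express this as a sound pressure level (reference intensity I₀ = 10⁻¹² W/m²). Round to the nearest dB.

117 dB

Dividing by I₀ shifts the exponent by 12: I/I₀ = 4.6×10^11.
L = 10·(0.6628 + 11) = 116.63 dB.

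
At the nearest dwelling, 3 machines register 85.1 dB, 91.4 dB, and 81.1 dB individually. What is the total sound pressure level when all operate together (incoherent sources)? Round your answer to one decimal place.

92.6 dB

For uncorrelated sources the intensities add, so convert each level to linear form, sum, and take 10·log₁₀ of the total.
Σ 10^(L/10) = 10^(85.1/10) + 10^(91.4/10) + 10^(81.1/10) = 1.833e+09.
L_total = 10·log₁₀(1.833e+09) = 92.63 dB.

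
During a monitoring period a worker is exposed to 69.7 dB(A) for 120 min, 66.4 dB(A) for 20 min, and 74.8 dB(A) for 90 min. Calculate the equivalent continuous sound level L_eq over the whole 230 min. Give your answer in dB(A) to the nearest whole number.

72 dB(A)

Weight each interval's intensity by its duration and average over T = 230 min:
Σ tᵢ·10^(Lᵢ/10) = 120·10^(69.7/10) + 20·10^(66.4/10) + 90·10^(74.8/10) = 3.925e+09.
L_eq = 10·log₁₀(3.925e+09/230) = 72.32 dB(A).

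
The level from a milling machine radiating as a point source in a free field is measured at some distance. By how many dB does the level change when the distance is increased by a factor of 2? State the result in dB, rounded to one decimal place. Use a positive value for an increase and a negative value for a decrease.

-6.0 dB

Point-source spreading: ΔL = −20·log₁₀(r₂/r₁).
ΔL = −20·log₁₀(2) = -6.02 dB.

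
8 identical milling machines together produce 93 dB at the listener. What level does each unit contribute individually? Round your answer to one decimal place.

84.0 dB

Dividing the total intensity by 8 lowers the level by 10·log₁₀ 8 = 9.031 dB: L₁ = 93 − 9.031.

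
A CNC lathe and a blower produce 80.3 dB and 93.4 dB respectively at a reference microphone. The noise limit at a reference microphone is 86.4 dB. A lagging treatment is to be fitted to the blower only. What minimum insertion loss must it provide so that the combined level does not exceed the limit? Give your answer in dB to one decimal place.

The untreated sources together contribute 10^(80.3/10) = 1.072e+08, i.e. 80.30 dB.
To meet 86.4 dB overall, the treated blower may contribute at most 10^(86.4/10) − 1.072e+08 = 3.294e+08, i.e. 85.18 dB.
Required insertion loss = 93.4 − 85.18 = 8.22 dB.

8.2 dB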